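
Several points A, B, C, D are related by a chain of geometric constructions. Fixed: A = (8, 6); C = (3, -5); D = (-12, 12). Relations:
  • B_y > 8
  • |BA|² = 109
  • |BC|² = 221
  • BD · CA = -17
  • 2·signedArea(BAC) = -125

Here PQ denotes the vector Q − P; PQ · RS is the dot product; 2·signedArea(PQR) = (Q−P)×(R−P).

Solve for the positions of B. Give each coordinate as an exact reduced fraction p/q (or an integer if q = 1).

1. B_x = -2  [2·signedArea(BAC) = -125 ∩ BD · CA = -17]
2. B_y = 9  [2·signedArea(BAC) = -125 ∩ BD · CA = -17]
   → B = (-2, 9)

B = (-2, 9)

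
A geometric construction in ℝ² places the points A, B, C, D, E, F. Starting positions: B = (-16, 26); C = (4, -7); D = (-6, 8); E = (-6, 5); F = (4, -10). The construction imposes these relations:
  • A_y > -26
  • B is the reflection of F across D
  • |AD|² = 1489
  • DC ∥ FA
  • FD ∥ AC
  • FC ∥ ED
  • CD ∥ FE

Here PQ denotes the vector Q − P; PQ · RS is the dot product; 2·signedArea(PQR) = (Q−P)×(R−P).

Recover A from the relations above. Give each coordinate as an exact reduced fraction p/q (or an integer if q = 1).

1. A_x = 14  [FD ∥ AC ∩ DC ∥ FA]
2. A_y = -25  [FD ∥ AC ∩ DC ∥ FA]
   → A = (14, -25)

A = (14, -25)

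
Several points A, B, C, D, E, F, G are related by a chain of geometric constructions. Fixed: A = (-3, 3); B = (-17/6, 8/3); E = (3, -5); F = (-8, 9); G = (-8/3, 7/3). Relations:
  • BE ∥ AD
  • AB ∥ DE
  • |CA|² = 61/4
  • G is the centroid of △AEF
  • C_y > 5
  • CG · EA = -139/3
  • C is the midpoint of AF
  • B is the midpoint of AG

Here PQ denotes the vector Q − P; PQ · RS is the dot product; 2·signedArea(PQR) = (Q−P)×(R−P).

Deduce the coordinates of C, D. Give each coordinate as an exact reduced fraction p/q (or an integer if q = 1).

C = (-11/2, 6)
D = (17/6, -14/3)

1. C_x = -11/2  [C is the midpoint of AF]
2. C_y = 6  [C is the midpoint of AF]
   → C = (-11/2, 6)
3. D_x = 17/6  [AB ∥ DE ∩ BE ∥ AD]
4. D_y = -14/3  [AB ∥ DE ∩ BE ∥ AD]
   → D = (17/6, -14/3)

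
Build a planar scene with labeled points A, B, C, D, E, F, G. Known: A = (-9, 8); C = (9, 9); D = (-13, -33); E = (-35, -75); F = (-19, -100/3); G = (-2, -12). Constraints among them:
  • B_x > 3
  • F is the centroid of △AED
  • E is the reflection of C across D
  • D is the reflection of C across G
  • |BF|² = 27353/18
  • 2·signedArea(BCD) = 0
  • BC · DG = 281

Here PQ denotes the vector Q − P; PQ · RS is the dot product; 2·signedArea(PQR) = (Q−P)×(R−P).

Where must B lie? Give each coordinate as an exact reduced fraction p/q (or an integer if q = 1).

1. B_x = 7/2  [2·signedArea(BCD) = 0 ∩ BC · DG = 281]
2. B_y = -3/2  [2·signedArea(BCD) = 0 ∩ BC · DG = 281]
   → B = (7/2, -3/2)

B = (7/2, -3/2)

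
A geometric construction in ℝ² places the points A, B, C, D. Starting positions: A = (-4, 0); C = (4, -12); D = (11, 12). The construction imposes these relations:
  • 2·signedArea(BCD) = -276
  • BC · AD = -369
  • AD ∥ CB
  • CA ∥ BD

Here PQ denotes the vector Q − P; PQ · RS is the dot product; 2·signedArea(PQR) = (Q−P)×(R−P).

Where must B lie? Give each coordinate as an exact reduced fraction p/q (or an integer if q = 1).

B = (19, 0)

1. B_x = 19  [CA ∥ BD ∩ AD ∥ CB]
2. B_y = 0  [CA ∥ BD ∩ AD ∥ CB]
   → B = (19, 0)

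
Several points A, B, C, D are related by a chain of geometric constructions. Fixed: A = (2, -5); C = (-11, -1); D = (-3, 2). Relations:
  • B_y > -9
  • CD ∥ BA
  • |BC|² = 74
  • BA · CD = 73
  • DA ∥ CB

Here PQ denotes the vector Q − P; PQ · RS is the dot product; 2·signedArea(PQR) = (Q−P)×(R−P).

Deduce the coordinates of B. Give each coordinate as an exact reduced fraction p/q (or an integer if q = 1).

B = (-6, -8)

1. B_x = -6  [CD ∥ BA ∩ DA ∥ CB]
2. B_y = -8  [CD ∥ BA ∩ DA ∥ CB]
   → B = (-6, -8)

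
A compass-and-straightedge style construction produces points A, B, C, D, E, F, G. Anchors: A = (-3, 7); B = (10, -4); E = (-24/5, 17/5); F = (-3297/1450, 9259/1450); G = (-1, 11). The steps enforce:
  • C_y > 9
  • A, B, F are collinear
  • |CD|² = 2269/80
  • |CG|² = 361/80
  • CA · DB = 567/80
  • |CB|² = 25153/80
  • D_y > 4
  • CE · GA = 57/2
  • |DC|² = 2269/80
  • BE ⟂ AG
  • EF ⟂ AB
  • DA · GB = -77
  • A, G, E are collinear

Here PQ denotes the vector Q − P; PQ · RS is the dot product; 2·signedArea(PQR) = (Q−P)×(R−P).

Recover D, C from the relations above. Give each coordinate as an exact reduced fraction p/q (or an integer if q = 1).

C = (-39/20, 91/10)
D = (1/4, 17/4)

1. C_x = -39/20  [line 2·x + 4·y + -65/2 = 0 ∩ |CG|² = 361/80]
2. C_y = 91/10  [line 2·x + 4·y + -65/2 = 0 ∩ |CG|² = 361/80]
   → C = (-39/20, 91/10)
3. D_x = 1/4  [DA · GB = -77 ∩ CA · DB = 567/80]
4. D_y = 17/4  [DA · GB = -77 ∩ CA · DB = 567/80]
   → D = (1/4, 17/4)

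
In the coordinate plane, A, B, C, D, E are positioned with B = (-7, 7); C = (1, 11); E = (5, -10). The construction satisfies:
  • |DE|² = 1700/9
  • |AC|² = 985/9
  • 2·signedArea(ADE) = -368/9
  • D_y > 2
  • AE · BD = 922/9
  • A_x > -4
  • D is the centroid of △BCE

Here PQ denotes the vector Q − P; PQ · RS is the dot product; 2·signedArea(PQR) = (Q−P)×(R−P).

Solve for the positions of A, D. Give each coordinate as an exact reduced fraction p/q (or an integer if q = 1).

A = (-3, 4/3)
D = (-1/3, 8/3)

1. D_x = -1/3  [D is the centroid of △BCE]
2. D_y = 8/3  [D is the centroid of △BCE]
   → D = (-1/3, 8/3)
3. A_x = -3  [AE · BD = 922/9 ∩ 2·signedArea(ADE) = -368/9]
4. A_y = 4/3  [AE · BD = 922/9 ∩ 2·signedArea(ADE) = -368/9]
   → A = (-3, 4/3)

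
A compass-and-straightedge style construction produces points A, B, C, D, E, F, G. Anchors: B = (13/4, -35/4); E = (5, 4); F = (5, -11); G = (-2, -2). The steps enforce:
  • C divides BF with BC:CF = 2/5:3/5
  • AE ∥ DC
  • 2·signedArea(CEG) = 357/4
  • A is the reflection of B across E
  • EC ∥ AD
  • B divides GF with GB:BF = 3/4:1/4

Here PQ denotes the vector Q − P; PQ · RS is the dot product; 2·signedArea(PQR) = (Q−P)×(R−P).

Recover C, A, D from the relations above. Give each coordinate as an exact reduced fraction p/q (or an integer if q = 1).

A = (27/4, 67/4)
C = (79/20, -193/20)
D = (57/10, 31/10)

1. C_x = 79/20  [C divides BF with BC:CF = 2/5:3/5]
2. C_y = -193/20  [C divides BF with BC:CF = 2/5:3/5]
   → C = (79/20, -193/20)
3. A_x = 27/4  [A is the reflection of B across E]
4. A_y = 67/4  [A is the reflection of B across E]
   → A = (27/4, 67/4)
5. D_x = 57/10  [AE ∥ DC ∩ EC ∥ AD]
6. D_y = 31/10  [AE ∥ DC ∩ EC ∥ AD]
   → D = (57/10, 31/10)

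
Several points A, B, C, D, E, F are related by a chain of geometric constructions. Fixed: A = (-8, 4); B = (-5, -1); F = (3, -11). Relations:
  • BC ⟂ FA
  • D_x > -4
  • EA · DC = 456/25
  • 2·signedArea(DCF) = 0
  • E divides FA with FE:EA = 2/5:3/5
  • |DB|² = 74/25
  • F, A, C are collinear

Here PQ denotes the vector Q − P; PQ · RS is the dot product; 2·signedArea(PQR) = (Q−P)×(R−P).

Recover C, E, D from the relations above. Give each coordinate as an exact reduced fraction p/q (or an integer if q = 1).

C = (-790/173, -118/173)
D = (-18/5, -2)
E = (-7/5, -5)

1. C_x = -790/173  [F, A, C are collinear ∩ BC ⟂ FA]
2. C_y = -118/173  [F, A, C are collinear ∩ BC ⟂ FA]
   → C = (-790/173, -118/173)
3. E_x = -7/5  [E divides FA with FE:EA = 2/5:3/5]
4. E_y = -5  [E divides FA with FE:EA = 2/5:3/5]
   → E = (-7/5, -5)
5. D_x = -18/5  [2·signedArea(DCF) = 0 ∩ EA · DC = 456/25]
6. D_y = -2  [2·signedArea(DCF) = 0 ∩ EA · DC = 456/25]
   → D = (-18/5, -2)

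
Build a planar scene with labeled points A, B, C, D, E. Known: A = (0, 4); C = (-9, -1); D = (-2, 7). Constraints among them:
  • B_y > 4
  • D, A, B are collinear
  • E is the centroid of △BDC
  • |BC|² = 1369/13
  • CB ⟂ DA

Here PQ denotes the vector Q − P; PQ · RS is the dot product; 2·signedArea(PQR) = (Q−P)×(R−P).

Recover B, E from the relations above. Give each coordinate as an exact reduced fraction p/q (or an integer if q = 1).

B = (-6/13, 61/13)
E = (-149/39, 139/39)

1. B_x = -6/13  [D, A, B are collinear ∩ CB ⟂ DA]
2. B_y = 61/13  [D, A, B are collinear ∩ CB ⟂ DA]
   → B = (-6/13, 61/13)
3. E_x = -149/39  [E is the centroid of △BDC]
4. E_y = 139/39  [E is the centroid of △BDC]
   → E = (-149/39, 139/39)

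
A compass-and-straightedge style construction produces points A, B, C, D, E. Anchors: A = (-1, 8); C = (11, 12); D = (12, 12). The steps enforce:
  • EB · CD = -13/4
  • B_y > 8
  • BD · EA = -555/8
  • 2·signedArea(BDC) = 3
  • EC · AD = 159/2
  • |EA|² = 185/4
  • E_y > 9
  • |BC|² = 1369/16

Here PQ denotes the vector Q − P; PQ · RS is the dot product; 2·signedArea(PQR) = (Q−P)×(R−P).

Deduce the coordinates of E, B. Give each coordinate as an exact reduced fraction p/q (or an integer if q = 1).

1. E_x = 11/2  [line -13·x + -4·y + 223/2 = 0 ∩ |EA|² = 185/4]
2. E_y = 10  [line -13·x + -4·y + 223/2 = 0 ∩ |EA|² = 185/4]
   → E = (11/2, 10)
3. B_x = 9/4  [EB · CD = -13/4 ∩ 2·signedArea(BDC) = 3]
4. B_y = 9  [EB · CD = -13/4 ∩ 2·signedArea(BDC) = 3]
   → B = (9/4, 9)

B = (9/4, 9)
E = (11/2, 10)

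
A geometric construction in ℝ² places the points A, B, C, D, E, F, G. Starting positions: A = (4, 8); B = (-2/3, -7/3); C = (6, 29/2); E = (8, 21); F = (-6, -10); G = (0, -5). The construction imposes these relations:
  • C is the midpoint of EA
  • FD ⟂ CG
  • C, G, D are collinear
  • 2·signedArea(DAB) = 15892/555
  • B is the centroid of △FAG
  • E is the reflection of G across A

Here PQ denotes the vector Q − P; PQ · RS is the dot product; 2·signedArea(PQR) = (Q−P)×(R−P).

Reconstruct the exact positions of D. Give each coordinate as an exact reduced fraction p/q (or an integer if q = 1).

1. D_x = -356/185  [C, G, D are collinear ∩ FD ⟂ CG]
2. D_y = -2082/185  [C, G, D are collinear ∩ FD ⟂ CG]
   → D = (-356/185, -2082/185)

D = (-356/185, -2082/185)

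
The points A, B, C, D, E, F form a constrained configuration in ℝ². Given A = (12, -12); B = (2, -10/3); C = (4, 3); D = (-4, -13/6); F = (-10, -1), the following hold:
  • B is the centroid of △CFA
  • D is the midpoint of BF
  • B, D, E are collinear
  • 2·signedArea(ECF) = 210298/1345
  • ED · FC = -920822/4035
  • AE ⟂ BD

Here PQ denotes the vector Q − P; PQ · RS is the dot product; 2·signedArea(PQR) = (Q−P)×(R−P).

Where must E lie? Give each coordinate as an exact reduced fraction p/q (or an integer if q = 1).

1. E_x = 17834/1345  [B, D, E are collinear ∩ AE ⟂ BD]
2. E_y = -7428/1345  [B, D, E are collinear ∩ AE ⟂ BD]
   → E = (17834/1345, -7428/1345)

E = (17834/1345, -7428/1345)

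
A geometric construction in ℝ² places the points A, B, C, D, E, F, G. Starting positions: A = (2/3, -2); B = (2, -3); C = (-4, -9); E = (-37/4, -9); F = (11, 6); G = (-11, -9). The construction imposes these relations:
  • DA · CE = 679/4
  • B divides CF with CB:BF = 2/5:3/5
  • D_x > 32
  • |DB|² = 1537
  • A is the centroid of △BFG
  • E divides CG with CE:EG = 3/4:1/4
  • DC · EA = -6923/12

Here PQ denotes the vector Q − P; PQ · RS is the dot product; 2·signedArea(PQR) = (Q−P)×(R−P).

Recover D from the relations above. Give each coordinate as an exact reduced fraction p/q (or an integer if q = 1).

D = (33, 21)

1. D_x = 33  [DA · CE = 679/4 ∩ DC · EA = -6923/12]
2. D_y = 21  [DA · CE = 679/4 ∩ DC · EA = -6923/12]
   → D = (33, 21)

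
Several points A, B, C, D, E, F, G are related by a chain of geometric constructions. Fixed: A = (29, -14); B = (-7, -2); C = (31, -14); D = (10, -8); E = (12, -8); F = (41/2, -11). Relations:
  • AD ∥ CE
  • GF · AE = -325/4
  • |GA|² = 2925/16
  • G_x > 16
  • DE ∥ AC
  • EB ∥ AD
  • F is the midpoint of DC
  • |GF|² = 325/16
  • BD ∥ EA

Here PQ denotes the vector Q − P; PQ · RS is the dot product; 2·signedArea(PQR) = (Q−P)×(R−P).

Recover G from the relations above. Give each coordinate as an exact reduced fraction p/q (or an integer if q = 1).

G = (65/4, -19/2)

1. G_x = 65/4  [line 17·x + -6·y + -1333/4 = 0 ∩ |GF|² = 325/16]
2. G_y = -19/2  [line 17·x + -6·y + -1333/4 = 0 ∩ |GF|² = 325/16]
   → G = (65/4, -19/2)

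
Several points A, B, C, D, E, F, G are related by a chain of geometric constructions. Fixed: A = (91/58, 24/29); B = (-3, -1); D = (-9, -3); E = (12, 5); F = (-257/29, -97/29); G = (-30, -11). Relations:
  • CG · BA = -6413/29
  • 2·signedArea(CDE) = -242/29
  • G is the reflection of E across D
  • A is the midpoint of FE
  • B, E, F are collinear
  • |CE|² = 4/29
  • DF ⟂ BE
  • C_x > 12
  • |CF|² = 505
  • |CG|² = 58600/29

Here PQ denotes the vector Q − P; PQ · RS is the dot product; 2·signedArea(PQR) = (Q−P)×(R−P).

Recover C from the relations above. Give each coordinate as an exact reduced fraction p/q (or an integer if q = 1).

1. C_x = 352/29  [2·signedArea(CDE) = -242/29 ∩ CG · BA = -6413/29]
2. C_y = 135/29  [2·signedArea(CDE) = -242/29 ∩ CG · BA = -6413/29]
   → C = (352/29, 135/29)

C = (352/29, 135/29)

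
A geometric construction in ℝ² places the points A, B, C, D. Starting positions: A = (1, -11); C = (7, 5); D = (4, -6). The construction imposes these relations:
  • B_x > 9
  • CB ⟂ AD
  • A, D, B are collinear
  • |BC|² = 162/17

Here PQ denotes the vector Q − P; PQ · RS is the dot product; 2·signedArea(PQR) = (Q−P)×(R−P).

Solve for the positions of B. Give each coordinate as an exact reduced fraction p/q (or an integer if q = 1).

B = (164/17, 58/17)

1. B_x = 164/17  [A, D, B are collinear ∩ CB ⟂ AD]
2. B_y = 58/17  [A, D, B are collinear ∩ CB ⟂ AD]
   → B = (164/17, 58/17)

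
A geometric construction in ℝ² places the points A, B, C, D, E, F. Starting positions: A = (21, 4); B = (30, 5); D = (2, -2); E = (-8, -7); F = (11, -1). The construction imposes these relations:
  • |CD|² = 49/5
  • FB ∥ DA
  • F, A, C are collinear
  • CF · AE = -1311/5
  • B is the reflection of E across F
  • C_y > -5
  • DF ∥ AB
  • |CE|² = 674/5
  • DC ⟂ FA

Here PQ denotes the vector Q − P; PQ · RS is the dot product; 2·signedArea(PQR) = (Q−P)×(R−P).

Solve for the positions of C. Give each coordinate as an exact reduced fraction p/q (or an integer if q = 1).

1. C_x = 17/5  [F, A, C are collinear ∩ DC ⟂ FA]
2. C_y = -24/5  [F, A, C are collinear ∩ DC ⟂ FA]
   → C = (17/5, -24/5)

C = (17/5, -24/5)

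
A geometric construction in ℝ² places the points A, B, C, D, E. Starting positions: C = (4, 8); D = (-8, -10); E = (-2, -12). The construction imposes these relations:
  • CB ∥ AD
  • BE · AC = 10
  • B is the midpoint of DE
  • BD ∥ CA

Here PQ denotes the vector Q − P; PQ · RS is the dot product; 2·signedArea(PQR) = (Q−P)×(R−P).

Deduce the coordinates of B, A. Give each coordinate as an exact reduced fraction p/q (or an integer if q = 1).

1. B_x = -5  [B is the midpoint of DE]
2. B_y = -11  [B is the midpoint of DE]
   → B = (-5, -11)
3. A_x = 1  [CB ∥ AD ∩ BD ∥ CA]
4. A_y = 9  [CB ∥ AD ∩ BD ∥ CA]
   → A = (1, 9)

A = (1, 9)
B = (-5, -11)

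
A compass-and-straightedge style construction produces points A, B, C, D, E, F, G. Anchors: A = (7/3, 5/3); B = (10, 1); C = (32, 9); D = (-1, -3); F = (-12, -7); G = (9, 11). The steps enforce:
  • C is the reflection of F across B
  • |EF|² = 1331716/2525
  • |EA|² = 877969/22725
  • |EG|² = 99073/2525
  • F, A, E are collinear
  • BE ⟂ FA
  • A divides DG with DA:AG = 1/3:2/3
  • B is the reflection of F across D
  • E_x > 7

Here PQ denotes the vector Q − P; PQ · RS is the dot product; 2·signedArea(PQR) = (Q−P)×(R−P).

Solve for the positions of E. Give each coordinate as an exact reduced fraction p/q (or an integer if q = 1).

E = (19322/2525, 12329/2525)

1. E_x = 19322/2525  [F, A, E are collinear ∩ BE ⟂ FA]
2. E_y = 12329/2525  [F, A, E are collinear ∩ BE ⟂ FA]
   → E = (19322/2525, 12329/2525)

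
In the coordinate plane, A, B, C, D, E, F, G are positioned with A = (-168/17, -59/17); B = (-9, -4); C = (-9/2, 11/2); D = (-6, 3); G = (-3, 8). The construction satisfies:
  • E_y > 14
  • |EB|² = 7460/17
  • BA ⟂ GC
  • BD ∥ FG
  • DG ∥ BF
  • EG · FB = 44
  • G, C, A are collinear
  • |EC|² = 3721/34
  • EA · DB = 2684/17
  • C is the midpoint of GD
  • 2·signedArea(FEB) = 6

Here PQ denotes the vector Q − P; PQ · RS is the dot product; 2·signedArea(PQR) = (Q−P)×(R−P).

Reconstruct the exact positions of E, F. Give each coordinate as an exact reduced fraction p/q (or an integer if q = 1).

1. F_x = -6  [BD ∥ FG ∩ DG ∥ BF]
2. F_y = 1  [BD ∥ FG ∩ DG ∥ BF]
   → F = (-6, 1)
3. E_x = 15/17  [EA · DB = 2684/17 ∩ 2·signedArea(FEB) = 6]
4. E_y = 246/17  [EA · DB = 2684/17 ∩ 2·signedArea(FEB) = 6]
   → E = (15/17, 246/17)

E = (15/17, 246/17)
F = (-6, 1)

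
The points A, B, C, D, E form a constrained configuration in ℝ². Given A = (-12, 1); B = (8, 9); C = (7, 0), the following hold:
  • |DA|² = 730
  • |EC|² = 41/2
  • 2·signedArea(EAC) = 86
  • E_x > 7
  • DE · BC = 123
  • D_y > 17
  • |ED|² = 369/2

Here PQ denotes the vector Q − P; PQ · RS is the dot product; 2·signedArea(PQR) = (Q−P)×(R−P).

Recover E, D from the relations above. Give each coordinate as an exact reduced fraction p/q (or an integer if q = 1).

D = (9, 18)
E = (15/2, 9/2)

1. E_x = 15/2  [line 1·x + 19·y + -93 = 0 ∩ |EC|² = 41/2]
2. E_y = 9/2  [line 1·x + 19·y + -93 = 0 ∩ |EC|² = 41/2]
   → E = (15/2, 9/2)
3. D_x = 9  [line 1·x + 9·y + -171 = 0 ∩ |ED|² = 369/2]
4. D_y = 18  [line 1·x + 9·y + -171 = 0 ∩ |ED|² = 369/2]
   → D = (9, 18)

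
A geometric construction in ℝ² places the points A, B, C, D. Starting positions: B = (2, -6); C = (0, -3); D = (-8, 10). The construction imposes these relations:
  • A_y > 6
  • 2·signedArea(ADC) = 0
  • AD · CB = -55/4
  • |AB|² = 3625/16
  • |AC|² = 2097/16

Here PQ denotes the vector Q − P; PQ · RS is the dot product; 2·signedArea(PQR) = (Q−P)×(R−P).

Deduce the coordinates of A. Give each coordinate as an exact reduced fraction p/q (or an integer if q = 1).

A = (-6, 27/4)

1. A_x = -6  [2·signedArea(ADC) = 0 ∩ AD · CB = -55/4]
2. A_y = 27/4  [2·signedArea(ADC) = 0 ∩ AD · CB = -55/4]
   → A = (-6, 27/4)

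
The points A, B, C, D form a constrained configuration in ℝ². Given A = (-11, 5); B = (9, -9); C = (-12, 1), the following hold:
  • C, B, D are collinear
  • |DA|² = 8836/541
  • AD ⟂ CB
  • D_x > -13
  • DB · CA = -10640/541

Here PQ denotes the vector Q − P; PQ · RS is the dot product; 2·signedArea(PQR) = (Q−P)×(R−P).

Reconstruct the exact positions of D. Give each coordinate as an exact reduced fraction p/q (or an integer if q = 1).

1. D_x = -6891/541  [C, B, D are collinear ∩ AD ⟂ CB]
2. D_y = 731/541  [C, B, D are collinear ∩ AD ⟂ CB]
   → D = (-6891/541, 731/541)

D = (-6891/541, 731/541)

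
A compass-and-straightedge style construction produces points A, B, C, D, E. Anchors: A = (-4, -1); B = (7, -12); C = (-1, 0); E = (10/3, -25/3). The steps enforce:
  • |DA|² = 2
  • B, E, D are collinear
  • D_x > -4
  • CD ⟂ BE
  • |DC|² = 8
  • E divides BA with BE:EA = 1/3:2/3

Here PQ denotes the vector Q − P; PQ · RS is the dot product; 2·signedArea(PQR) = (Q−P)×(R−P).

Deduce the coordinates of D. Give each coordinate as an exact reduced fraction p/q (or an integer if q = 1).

1. D_x = -3  [B, E, D are collinear ∩ CD ⟂ BE]
2. D_y = -2  [B, E, D are collinear ∩ CD ⟂ BE]
   → D = (-3, -2)

D = (-3, -2)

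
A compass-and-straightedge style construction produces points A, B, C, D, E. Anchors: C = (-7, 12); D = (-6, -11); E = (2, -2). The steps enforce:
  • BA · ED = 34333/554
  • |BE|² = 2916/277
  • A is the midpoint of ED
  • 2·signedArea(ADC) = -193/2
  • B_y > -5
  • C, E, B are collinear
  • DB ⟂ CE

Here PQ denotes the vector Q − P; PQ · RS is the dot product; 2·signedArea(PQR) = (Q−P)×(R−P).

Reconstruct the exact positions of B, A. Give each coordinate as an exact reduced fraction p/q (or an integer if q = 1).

A = (-2, -13/2)
B = (1040/277, -1310/277)

1. B_x = 1040/277  [C, E, B are collinear ∩ DB ⟂ CE]
2. B_y = -1310/277  [C, E, B are collinear ∩ DB ⟂ CE]
   → B = (1040/277, -1310/277)
3. A_x = -2  [A is the midpoint of ED]
4. A_y = -13/2  [A is the midpoint of ED]
   → A = (-2, -13/2)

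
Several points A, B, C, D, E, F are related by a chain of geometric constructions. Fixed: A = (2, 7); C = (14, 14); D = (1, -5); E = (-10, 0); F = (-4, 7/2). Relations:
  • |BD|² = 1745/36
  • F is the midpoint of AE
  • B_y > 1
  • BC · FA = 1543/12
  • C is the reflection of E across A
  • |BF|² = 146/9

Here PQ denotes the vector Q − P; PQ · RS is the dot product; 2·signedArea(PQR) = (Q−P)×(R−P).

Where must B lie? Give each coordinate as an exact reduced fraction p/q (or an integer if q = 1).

1. B_x = -1/3  [line -6·x + -7/2·y + 53/12 = 0 ∩ |BD|² = 1745/36]
2. B_y = 11/6  [line -6·x + -7/2·y + 53/12 = 0 ∩ |BD|² = 1745/36]
   → B = (-1/3, 11/6)

B = (-1/3, 11/6)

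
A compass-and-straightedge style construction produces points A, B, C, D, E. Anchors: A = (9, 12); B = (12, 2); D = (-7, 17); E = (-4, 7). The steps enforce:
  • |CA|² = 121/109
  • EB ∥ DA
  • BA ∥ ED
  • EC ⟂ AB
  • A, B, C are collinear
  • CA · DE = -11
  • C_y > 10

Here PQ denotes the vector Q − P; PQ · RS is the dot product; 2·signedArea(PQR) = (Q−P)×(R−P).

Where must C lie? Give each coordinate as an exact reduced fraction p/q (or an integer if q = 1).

C = (1014/109, 1198/109)

1. C_x = 1014/109  [A, B, C are collinear ∩ EC ⟂ AB]
2. C_y = 1198/109  [A, B, C are collinear ∩ EC ⟂ AB]
   → C = (1014/109, 1198/109)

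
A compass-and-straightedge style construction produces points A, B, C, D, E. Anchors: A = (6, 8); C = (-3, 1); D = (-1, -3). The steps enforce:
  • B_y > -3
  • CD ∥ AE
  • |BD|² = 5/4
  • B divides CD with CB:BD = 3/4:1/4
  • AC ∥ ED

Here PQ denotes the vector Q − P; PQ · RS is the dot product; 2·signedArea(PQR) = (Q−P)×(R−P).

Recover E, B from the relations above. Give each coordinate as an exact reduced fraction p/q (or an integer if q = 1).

B = (-3/2, -2)
E = (8, 4)

1. E_x = 8  [AC ∥ ED ∩ CD ∥ AE]
2. E_y = 4  [AC ∥ ED ∩ CD ∥ AE]
   → E = (8, 4)
3. B_x = -3/2  [B divides CD with CB:BD = 3/4:1/4]
4. B_y = -2  [B divides CD with CB:BD = 3/4:1/4]
   → B = (-3/2, -2)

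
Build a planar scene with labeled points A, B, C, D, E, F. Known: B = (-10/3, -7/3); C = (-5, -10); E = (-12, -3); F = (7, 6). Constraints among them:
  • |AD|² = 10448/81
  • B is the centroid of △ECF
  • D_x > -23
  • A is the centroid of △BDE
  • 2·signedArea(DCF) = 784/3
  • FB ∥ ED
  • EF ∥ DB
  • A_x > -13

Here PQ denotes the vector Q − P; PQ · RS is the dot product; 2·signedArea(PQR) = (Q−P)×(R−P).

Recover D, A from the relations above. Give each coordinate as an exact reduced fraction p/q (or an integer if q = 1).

1. D_x = -67/3  [EF ∥ DB ∩ FB ∥ ED]
2. D_y = -34/3  [EF ∥ DB ∩ FB ∥ ED]
   → D = (-67/3, -34/3)
3. A_x = -113/9  [A is the centroid of △BDE]
4. A_y = -50/9  [A is the centroid of △BDE]
   → A = (-113/9, -50/9)

A = (-113/9, -50/9)
D = (-67/3, -34/3)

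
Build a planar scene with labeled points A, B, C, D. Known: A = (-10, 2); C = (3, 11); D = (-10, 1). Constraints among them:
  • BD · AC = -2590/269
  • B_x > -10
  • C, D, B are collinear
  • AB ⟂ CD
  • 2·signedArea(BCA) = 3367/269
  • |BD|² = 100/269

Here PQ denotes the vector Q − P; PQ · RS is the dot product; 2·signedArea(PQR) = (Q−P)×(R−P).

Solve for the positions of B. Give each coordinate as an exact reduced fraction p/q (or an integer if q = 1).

B = (-2560/269, 369/269)

1. B_x = -2560/269  [C, D, B are collinear ∩ AB ⟂ CD]
2. B_y = 369/269  [C, D, B are collinear ∩ AB ⟂ CD]
   → B = (-2560/269, 369/269)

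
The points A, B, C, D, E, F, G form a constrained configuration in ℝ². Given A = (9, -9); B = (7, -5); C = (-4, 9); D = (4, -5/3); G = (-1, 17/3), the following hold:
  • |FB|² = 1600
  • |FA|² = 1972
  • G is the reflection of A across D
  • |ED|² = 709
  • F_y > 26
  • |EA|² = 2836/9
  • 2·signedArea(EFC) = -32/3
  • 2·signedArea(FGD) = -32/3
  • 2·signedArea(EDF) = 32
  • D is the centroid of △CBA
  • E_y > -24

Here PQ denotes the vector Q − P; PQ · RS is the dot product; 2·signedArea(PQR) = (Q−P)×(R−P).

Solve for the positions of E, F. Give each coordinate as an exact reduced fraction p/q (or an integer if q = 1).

E = (19, -71/3)
F = (-17, 27)

1. F_x = -17  [line 22/3·x + 5·y + -31/3 = 0 ∩ |FA|² = 1972]
2. F_y = 27  [line 22/3·x + 5·y + -31/3 = 0 ∩ |FA|² = 1972]
   → F = (-17, 27)
3. E_x = 19  [2·signedArea(EFC) = -32/3 ∩ 2·signedArea(EDF) = 32]
4. E_y = -71/3  [2·signedArea(EFC) = -32/3 ∩ 2·signedArea(EDF) = 32]
   → E = (19, -71/3)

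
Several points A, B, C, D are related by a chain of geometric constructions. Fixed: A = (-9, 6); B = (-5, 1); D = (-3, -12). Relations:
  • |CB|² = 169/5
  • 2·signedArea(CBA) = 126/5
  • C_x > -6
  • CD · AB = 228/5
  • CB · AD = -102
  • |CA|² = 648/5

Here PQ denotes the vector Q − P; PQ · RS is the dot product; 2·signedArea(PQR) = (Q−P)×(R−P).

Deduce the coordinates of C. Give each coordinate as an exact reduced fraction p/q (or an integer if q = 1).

1. C_x = -27/5  [2·signedArea(CBA) = 126/5 ∩ CD · AB = 228/5]
2. C_y = -24/5  [2·signedArea(CBA) = 126/5 ∩ CD · AB = 228/5]
   → C = (-27/5, -24/5)

C = (-27/5, -24/5)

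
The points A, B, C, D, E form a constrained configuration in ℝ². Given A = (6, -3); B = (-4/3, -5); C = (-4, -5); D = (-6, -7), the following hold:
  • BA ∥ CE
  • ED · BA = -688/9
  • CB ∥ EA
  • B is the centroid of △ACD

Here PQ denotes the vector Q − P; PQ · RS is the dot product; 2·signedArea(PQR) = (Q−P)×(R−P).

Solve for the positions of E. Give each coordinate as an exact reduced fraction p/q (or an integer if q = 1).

E = (10/3, -3)

1. E_x = 10/3  [CB ∥ EA ∩ BA ∥ CE]
2. E_y = -3  [CB ∥ EA ∩ BA ∥ CE]
   → E = (10/3, -3)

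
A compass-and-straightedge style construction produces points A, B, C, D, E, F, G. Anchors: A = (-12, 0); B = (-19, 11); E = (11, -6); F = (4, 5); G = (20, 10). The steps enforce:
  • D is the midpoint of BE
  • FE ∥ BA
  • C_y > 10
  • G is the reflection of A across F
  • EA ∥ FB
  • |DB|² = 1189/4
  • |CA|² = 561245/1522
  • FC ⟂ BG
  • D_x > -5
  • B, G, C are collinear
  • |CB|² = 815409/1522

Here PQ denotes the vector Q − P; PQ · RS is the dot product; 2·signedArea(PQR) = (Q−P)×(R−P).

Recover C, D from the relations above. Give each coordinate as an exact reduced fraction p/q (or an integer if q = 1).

C = (6299/1522, 15839/1522)
D = (-4, 5/2)

1. C_x = 6299/1522  [B, G, C are collinear ∩ FC ⟂ BG]
2. C_y = 15839/1522  [B, G, C are collinear ∩ FC ⟂ BG]
   → C = (6299/1522, 15839/1522)
3. D_x = -4  [D is the midpoint of BE]
4. D_y = 5/2  [D is the midpoint of BE]
   → D = (-4, 5/2)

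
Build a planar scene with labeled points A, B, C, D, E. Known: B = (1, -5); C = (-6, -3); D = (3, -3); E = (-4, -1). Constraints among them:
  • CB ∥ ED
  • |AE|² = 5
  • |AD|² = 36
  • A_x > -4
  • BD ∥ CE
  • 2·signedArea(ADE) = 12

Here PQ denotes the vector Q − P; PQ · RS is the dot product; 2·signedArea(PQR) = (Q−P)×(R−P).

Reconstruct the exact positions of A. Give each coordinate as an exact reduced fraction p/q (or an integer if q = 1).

A = (-3, -3)

1. A_x = -3  [line -2·x + -7·y + -27 = 0 ∩ |AE|² = 5]
2. A_y = -3  [line -2·x + -7·y + -27 = 0 ∩ |AE|² = 5]
   → A = (-3, -3)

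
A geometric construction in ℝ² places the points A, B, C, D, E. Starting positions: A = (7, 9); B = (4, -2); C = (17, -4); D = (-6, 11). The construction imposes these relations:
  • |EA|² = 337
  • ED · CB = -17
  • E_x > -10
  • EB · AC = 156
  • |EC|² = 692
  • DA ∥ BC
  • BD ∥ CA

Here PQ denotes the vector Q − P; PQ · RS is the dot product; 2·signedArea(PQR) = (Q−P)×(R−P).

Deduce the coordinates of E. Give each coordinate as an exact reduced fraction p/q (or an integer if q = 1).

1. E_x = -9  [EB · AC = 156 ∩ ED · CB = -17]
2. E_y = 0  [EB · AC = 156 ∩ ED · CB = -17]
   → E = (-9, 0)

E = (-9, 0)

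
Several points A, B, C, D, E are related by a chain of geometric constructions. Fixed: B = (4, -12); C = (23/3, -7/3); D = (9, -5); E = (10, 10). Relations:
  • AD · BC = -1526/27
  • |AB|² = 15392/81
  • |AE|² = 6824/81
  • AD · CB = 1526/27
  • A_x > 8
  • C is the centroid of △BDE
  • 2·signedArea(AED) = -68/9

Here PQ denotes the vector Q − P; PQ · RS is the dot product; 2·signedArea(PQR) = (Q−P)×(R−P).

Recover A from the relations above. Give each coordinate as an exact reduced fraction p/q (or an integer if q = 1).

A = (80/9, 8/9)

1. A_x = 80/9  [AD · BC = -1526/27 ∩ 2·signedArea(AED) = -68/9]
2. A_y = 8/9  [AD · BC = -1526/27 ∩ 2·signedArea(AED) = -68/9]
   → A = (80/9, 8/9)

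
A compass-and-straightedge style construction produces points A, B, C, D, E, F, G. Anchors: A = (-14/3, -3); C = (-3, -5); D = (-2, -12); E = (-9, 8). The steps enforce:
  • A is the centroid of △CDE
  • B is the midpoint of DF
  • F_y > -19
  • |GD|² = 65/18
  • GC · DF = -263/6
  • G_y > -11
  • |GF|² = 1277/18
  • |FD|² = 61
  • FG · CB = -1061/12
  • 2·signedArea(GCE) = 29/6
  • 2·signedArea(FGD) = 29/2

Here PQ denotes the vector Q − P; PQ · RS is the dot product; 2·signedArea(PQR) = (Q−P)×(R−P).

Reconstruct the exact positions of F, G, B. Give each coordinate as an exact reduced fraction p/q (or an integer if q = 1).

B = (1/2, -15)
F = (3, -18)
G = (-5/6, -21/2)

1. G_x = -5/6  [line -13·x + -6·y + -443/6 = 0 ∩ |GD|² = 65/18]
2. G_y = -21/2  [line -13·x + -6·y + -443/6 = 0 ∩ |GD|² = 65/18]
   → G = (-5/6, -21/2)
3. F_x = 3  [GC · DF = -263/6 ∩ 2·signedArea(FGD) = 29/2]
4. F_y = -18  [GC · DF = -263/6 ∩ 2·signedArea(FGD) = 29/2]
   → F = (3, -18)
5. B_x = 1/2  [FG · CB = -1061/12 ∩ B is the midpoint of DF]
6. B_y = -15  [FG · CB = -1061/12 ∩ B is the midpoint of DF]
   → B = (1/2, -15)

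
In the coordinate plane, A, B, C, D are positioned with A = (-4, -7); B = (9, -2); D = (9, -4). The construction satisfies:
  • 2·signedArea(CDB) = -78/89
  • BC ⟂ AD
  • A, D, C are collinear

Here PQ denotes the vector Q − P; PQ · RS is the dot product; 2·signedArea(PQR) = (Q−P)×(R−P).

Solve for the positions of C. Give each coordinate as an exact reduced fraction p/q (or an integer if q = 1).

C = (840/89, -347/89)

1. C_x = 840/89  [A, D, C are collinear ∩ BC ⟂ AD]
2. C_y = -347/89  [A, D, C are collinear ∩ BC ⟂ AD]
   → C = (840/89, -347/89)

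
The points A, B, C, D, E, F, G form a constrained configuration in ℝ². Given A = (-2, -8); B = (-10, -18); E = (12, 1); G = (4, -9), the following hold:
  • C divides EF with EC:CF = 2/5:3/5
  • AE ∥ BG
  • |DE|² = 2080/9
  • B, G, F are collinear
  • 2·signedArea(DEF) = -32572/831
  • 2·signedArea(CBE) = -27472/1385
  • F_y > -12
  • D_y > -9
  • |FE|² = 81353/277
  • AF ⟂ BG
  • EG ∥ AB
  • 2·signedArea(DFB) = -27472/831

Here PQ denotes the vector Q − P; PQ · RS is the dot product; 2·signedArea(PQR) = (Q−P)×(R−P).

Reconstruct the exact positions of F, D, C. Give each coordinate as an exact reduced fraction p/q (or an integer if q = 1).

1. F_x = 58/277  [B, G, F are collinear ∩ AF ⟂ BG]
2. F_y = -3168/277  [B, G, F are collinear ∩ AF ⟂ BG]
   → F = (58/277, -3168/277)
3. D_x = 0  [2·signedArea(DEF) = -32572/831 ∩ 2·signedArea(DFB) = -27472/831]
4. D_y = -25/3  [2·signedArea(DEF) = -32572/831 ∩ 2·signedArea(DFB) = -27472/831]
   → D = (0, -25/3)
5. C_x = 10088/1385  [C divides EF with EC:CF = 2/5:3/5]
6. C_y = -1101/277  [C divides EF with EC:CF = 2/5:3/5]
   → C = (10088/1385, -1101/277)

C = (10088/1385, -1101/277)
D = (0, -25/3)
F = (58/277, -3168/277)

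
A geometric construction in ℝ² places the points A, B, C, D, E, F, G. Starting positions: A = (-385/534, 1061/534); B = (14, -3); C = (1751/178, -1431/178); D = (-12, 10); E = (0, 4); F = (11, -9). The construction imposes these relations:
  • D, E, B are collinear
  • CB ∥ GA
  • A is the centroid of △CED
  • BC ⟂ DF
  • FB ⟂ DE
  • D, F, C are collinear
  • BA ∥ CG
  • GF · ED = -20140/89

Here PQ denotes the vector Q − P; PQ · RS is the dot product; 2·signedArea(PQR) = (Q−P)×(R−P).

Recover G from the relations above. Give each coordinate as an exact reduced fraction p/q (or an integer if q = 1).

G = (-1304/267, -815/267)

1. G_x = -1304/267  [CB ∥ GA ∩ BA ∥ CG]
2. G_y = -815/267  [CB ∥ GA ∩ BA ∥ CG]
   → G = (-1304/267, -815/267)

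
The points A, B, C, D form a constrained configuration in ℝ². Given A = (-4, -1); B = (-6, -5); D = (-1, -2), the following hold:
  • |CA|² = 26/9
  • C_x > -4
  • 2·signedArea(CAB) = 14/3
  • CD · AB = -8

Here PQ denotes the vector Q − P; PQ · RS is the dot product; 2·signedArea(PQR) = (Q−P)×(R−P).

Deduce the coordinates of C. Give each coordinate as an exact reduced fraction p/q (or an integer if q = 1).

1. C_x = -11/3  [2·signedArea(CAB) = 14/3 ∩ CD · AB = -8]
2. C_y = -8/3  [2·signedArea(CAB) = 14/3 ∩ CD · AB = -8]
   → C = (-11/3, -8/3)

C = (-11/3, -8/3)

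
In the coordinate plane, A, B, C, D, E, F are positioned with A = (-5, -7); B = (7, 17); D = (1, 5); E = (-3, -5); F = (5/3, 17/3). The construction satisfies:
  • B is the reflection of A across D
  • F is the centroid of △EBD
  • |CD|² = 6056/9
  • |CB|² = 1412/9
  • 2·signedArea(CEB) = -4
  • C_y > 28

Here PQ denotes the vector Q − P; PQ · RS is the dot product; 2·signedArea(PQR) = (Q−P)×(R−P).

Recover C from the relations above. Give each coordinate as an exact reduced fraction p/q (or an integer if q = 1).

C = (37/3, 85/3)

1. C_x = 37/3  [line -22·x + 10·y + -12 = 0 ∩ |CD|² = 6056/9]
2. C_y = 85/3  [line -22·x + 10·y + -12 = 0 ∩ |CD|² = 6056/9]
   → C = (37/3, 85/3)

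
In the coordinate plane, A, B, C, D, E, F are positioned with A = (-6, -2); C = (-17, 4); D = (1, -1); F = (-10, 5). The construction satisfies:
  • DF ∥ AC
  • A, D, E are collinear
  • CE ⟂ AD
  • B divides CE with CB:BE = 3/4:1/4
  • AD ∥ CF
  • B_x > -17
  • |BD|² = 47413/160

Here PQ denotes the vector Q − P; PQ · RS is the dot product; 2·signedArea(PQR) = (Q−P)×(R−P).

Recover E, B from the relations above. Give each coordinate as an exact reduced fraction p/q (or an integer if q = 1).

1. E_x = -797/50  [A, D, E are collinear ∩ CE ⟂ AD]
2. E_y = -171/50  [A, D, E are collinear ∩ CE ⟂ AD]
   → E = (-797/50, -171/50)
3. B_x = -3241/200  [B divides CE with CB:BE = 3/4:1/4]
4. B_y = -313/200  [B divides CE with CB:BE = 3/4:1/4]
   → B = (-3241/200, -313/200)

B = (-3241/200, -313/200)
E = (-797/50, -171/50)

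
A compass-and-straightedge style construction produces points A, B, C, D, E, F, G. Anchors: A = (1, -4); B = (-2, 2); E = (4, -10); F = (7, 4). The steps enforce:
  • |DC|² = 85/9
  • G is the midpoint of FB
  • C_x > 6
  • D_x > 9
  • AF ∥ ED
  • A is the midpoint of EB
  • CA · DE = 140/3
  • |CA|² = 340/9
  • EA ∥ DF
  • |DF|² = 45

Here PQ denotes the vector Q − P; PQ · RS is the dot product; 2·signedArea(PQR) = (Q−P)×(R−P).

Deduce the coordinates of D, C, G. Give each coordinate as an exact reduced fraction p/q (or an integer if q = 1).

C = (7, -8/3)
D = (10, -2)
G = (5/2, 3)

1. D_x = 10  [EA ∥ DF ∩ AF ∥ ED]
2. D_y = -2  [EA ∥ DF ∩ AF ∥ ED]
   → D = (10, -2)
3. C_x = 7  [line 6·x + 8·y + -62/3 = 0 ∩ |CA|² = 340/9]
4. C_y = -8/3  [line 6·x + 8·y + -62/3 = 0 ∩ |CA|² = 340/9]
   → C = (7, -8/3)
5. G_x = 5/2  [G is the midpoint of FB]
6. G_y = 3  [G is the midpoint of FB]
   → G = (5/2, 3)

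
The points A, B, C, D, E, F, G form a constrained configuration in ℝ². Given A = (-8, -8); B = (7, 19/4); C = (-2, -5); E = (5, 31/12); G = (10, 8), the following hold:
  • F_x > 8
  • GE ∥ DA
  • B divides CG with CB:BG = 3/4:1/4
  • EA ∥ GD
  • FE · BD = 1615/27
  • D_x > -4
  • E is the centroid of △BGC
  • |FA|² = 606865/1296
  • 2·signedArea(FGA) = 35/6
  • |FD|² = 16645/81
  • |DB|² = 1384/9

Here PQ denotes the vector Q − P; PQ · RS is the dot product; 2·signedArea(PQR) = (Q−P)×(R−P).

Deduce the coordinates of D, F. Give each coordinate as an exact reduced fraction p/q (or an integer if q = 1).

D = (-3, -31/12)
F = (25/3, 223/36)

1. D_x = -3  [GE ∥ DA ∩ EA ∥ GD]
2. D_y = -31/12  [GE ∥ DA ∩ EA ∥ GD]
   → D = (-3, -31/12)
3. F_x = 25/3  [FE · BD = 1615/27 ∩ 2·signedArea(FGA) = 35/6]
4. F_y = 223/36  [FE · BD = 1615/27 ∩ 2·signedArea(FGA) = 35/6]
   → F = (25/3, 223/36)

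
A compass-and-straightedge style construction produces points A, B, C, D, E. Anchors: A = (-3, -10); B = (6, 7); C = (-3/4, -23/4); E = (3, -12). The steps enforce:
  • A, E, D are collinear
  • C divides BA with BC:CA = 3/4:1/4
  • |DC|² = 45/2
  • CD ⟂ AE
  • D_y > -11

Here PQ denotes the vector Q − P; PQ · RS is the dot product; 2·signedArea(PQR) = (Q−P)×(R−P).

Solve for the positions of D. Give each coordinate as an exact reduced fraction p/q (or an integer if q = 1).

D = (-9/4, -41/4)

1. D_x = -9/4  [A, E, D are collinear ∩ CD ⟂ AE]
2. D_y = -41/4  [A, E, D are collinear ∩ CD ⟂ AE]
   → D = (-9/4, -41/4)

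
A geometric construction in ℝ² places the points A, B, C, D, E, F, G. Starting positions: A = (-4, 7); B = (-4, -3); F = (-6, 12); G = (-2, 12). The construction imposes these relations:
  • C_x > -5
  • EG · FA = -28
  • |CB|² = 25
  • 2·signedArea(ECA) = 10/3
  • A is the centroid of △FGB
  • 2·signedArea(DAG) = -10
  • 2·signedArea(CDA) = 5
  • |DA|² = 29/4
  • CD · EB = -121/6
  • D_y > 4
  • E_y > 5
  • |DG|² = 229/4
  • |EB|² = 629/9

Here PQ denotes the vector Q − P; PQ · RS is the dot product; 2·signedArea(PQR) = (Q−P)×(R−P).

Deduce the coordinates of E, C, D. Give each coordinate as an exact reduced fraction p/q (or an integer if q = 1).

1. E_x = -14/3  [line -2·x + 5·y + -36 = 0 ∩ |EB|² = 629/9]
2. E_y = 16/3  [line -2·x + 5·y + -36 = 0 ∩ |EB|² = 629/9]
   → E = (-14/3, 16/3)
3. C_x = -4  [line 5/3·x + -2/3·y + 8 = 0 ∩ |CB|² = 25]
4. C_y = 2  [line 5/3·x + -2/3·y + 8 = 0 ∩ |CB|² = 25]
   → C = (-4, 2)
5. D_x = -3  [CD · EB = -121/6 ∩ 2·signedArea(DAG) = -10]
6. D_y = 9/2  [CD · EB = -121/6 ∩ 2·signedArea(DAG) = -10]
   → D = (-3, 9/2)

C = (-4, 2)
D = (-3, 9/2)
E = (-14/3, 16/3)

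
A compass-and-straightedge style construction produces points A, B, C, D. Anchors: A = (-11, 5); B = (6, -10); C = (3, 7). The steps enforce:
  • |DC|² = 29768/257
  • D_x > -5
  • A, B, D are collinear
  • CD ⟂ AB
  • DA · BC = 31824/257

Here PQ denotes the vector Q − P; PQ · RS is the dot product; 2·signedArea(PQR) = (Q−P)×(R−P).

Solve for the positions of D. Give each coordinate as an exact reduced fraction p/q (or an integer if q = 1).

1. D_x = -1059/257  [A, B, D are collinear ∩ CD ⟂ AB]
2. D_y = -275/257  [A, B, D are collinear ∩ CD ⟂ AB]
   → D = (-1059/257, -275/257)

D = (-1059/257, -275/257)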